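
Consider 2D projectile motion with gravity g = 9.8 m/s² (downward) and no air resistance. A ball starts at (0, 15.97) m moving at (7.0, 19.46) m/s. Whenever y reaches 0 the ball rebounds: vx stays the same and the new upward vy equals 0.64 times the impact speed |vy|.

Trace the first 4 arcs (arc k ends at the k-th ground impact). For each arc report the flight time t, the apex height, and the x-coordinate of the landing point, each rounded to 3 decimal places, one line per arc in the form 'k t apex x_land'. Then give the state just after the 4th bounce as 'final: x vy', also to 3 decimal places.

Arc 1: start y=15.970, vy=19.460 → t=4.669, apex=35.291, x_land=32.686, impact vy=-26.300
  bounce: vy ← 0.64·26.300 = 16.832
Arc 2: start y=0.000, vy=16.832 → t=3.435, apex=14.455, x_land=56.732, impact vy=-16.832
  bounce: vy ← 0.64·16.832 = 10.773
Arc 3: start y=0.000, vy=10.773 → t=2.198, apex=5.921, x_land=72.121, impact vy=-10.773
  bounce: vy ← 0.64·10.773 = 6.894
Arc 4: start y=0.000, vy=6.894 → t=1.407, apex=2.425, x_land=81.970, impact vy=-6.894
  bounce: vy ← 0.64·6.894 = 4.412

1 4.669 35.291 32.686
2 3.435 14.455 56.732
3 2.198 5.921 72.121
4 1.407 2.425 81.970
final: 81.970 4.412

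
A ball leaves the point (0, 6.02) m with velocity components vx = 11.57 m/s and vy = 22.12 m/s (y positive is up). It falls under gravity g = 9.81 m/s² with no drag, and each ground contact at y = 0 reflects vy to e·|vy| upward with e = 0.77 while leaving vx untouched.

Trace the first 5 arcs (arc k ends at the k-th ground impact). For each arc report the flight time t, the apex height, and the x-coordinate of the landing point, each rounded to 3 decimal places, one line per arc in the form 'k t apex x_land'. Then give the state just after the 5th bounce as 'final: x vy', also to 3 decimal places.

1 4.767 30.959 55.156
2 3.869 18.355 99.919
3 2.979 10.883 134.387
4 2.294 6.452 160.928
5 1.766 3.826 181.364
final: 181.364 6.671

Arc 1: start y=6.020, vy=22.120 → t=4.767, apex=30.959, x_land=55.156, impact vy=-24.646
  bounce: vy ← 0.77·24.646 = 18.977
Arc 2: start y=0.000, vy=18.977 → t=3.869, apex=18.355, x_land=99.919, impact vy=-18.977
  bounce: vy ← 0.77·18.977 = 14.612
Arc 3: start y=0.000, vy=14.612 → t=2.979, apex=10.883, x_land=134.387, impact vy=-14.612
  bounce: vy ← 0.77·14.612 = 11.252
Arc 4: start y=0.000, vy=11.252 → t=2.294, apex=6.452, x_land=160.928, impact vy=-11.252
  bounce: vy ← 0.77·11.252 = 8.664
Arc 5: start y=0.000, vy=8.664 → t=1.766, apex=3.826, x_land=181.364, impact vy=-8.664
  bounce: vy ← 0.77·8.664 = 6.671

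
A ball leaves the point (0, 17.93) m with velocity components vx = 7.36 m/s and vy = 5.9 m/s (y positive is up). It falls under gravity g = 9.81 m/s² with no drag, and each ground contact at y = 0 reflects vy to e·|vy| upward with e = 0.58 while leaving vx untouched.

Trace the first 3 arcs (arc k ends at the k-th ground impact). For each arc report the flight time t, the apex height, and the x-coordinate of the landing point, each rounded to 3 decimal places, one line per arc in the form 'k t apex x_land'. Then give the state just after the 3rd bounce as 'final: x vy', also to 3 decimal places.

Arc 1: start y=17.930, vy=5.900 → t=2.606, apex=19.704, x_land=19.178, impact vy=-19.662
  bounce: vy ← 0.58·19.662 = 11.404
Arc 2: start y=0.000, vy=11.404 → t=2.325, apex=6.628, x_land=36.290, impact vy=-11.404
  bounce: vy ← 0.58·11.404 = 6.614
Arc 3: start y=0.000, vy=6.614 → t=1.348, apex=2.230, x_land=46.215, impact vy=-6.614
  bounce: vy ← 0.58·6.614 = 3.836

1 2.606 19.704 19.178
2 2.325 6.628 36.290
3 1.348 2.230 46.215
final: 46.215 3.836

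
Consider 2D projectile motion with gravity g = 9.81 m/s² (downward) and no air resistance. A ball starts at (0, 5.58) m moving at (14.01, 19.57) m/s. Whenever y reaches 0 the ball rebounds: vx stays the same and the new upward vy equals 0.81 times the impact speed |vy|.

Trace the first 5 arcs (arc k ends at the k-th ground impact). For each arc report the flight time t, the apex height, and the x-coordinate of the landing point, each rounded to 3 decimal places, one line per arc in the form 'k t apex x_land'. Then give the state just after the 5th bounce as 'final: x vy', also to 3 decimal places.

Arc 1: start y=5.580, vy=19.570 → t=4.257, apex=25.100, x_land=59.641, impact vy=-22.192
  bounce: vy ← 0.81·22.192 = 17.975
Arc 2: start y=0.000, vy=17.975 → t=3.665, apex=16.468, x_land=110.983, impact vy=-17.975
  bounce: vy ← 0.81·17.975 = 14.560
Arc 3: start y=0.000, vy=14.560 → t=2.968, apex=10.805, x_land=152.570, impact vy=-14.560
  bounce: vy ← 0.81·14.560 = 11.793
Arc 4: start y=0.000, vy=11.793 → t=2.404, apex=7.089, x_land=186.255, impact vy=-11.793
  bounce: vy ← 0.81·11.793 = 9.553
Arc 5: start y=0.000, vy=9.553 → t=1.948, apex=4.651, x_land=213.540, impact vy=-9.553
  bounce: vy ← 0.81·9.553 = 7.738

1 4.257 25.100 59.641
2 3.665 16.468 110.983
3 2.968 10.805 152.570
4 2.404 7.089 186.255
5 1.948 4.651 213.540
final: 213.540 7.738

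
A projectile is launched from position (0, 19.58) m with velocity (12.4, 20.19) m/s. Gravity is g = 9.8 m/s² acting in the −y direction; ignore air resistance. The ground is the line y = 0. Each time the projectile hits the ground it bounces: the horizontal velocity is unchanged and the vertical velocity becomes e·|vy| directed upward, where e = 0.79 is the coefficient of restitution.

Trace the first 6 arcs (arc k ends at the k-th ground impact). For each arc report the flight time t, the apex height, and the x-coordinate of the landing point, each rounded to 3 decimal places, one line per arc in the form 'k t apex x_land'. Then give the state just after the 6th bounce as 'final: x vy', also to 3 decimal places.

Arc 1: start y=19.580, vy=20.190 → t=4.931, apex=40.378, x_land=61.142, impact vy=-28.132
  bounce: vy ← 0.79·28.132 = 22.224
Arc 2: start y=0.000, vy=22.224 → t=4.536, apex=25.200, x_land=117.383, impact vy=-22.224
  bounce: vy ← 0.79·22.224 = 17.557
Arc 3: start y=0.000, vy=17.557 → t=3.583, apex=15.727, x_land=161.813, impact vy=-17.557
  bounce: vy ← 0.79·17.557 = 13.870
Arc 4: start y=0.000, vy=13.870 → t=2.831, apex=9.815, x_land=196.913, impact vy=-13.870
  bounce: vy ← 0.79·13.870 = 10.957
Arc 5: start y=0.000, vy=10.957 → t=2.236, apex=6.126, x_land=224.642, impact vy=-10.957
  bounce: vy ← 0.79·10.957 = 8.656
Arc 6: start y=0.000, vy=8.656 → t=1.767, apex=3.823, x_land=246.548, impact vy=-8.656
  bounce: vy ← 0.79·8.656 = 6.839

1 4.931 40.378 61.142
2 4.536 25.200 117.383
3 3.583 15.727 161.813
4 2.831 9.815 196.913
5 2.236 6.126 224.642
6 1.767 3.823 246.548
final: 246.548 6.839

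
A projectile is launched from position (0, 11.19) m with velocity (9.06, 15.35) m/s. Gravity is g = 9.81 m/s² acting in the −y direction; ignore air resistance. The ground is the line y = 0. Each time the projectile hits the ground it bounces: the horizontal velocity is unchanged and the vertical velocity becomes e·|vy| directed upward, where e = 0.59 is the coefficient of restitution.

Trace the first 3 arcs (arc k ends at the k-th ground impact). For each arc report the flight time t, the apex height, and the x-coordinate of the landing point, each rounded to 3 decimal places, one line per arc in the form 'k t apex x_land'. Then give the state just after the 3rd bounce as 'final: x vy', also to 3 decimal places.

Arc 1: start y=11.190, vy=15.350 → t=3.740, apex=23.199, x_land=33.880, impact vy=-21.335
  bounce: vy ← 0.59·21.335 = 12.587
Arc 2: start y=0.000, vy=12.587 → t=2.566, apex=8.076, x_land=57.130, impact vy=-12.587
  bounce: vy ← 0.59·12.587 = 7.427
Arc 3: start y=0.000, vy=7.427 → t=1.514, apex=2.811, x_land=70.848, impact vy=-7.427
  bounce: vy ← 0.59·7.427 = 4.382

1 3.740 23.199 33.880
2 2.566 8.076 57.130
3 1.514 2.811 70.848
final: 70.848 4.382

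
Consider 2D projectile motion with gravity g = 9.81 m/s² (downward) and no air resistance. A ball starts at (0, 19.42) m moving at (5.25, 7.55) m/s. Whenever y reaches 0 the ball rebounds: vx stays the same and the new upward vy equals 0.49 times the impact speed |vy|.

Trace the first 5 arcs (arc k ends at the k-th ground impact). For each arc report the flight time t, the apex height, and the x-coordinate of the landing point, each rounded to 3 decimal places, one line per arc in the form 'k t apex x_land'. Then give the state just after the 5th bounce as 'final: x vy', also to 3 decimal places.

Arc 1: start y=19.420, vy=7.550 → t=2.903, apex=22.325, x_land=15.241, impact vy=-20.929
  bounce: vy ← 0.49·20.929 = 10.255
Arc 2: start y=0.000, vy=10.255 → t=2.091, apex=5.360, x_land=26.218, impact vy=-10.255
  bounce: vy ← 0.49·10.255 = 5.025
Arc 3: start y=0.000, vy=5.025 → t=1.024, apex=1.287, x_land=31.596, impact vy=-5.025
  bounce: vy ← 0.49·5.025 = 2.462
Arc 4: start y=0.000, vy=2.462 → t=0.502, apex=0.309, x_land=34.232, impact vy=-2.462
  bounce: vy ← 0.49·2.462 = 1.207
Arc 5: start y=0.000, vy=1.207 → t=0.246, apex=0.074, x_land=35.523, impact vy=-1.207
  bounce: vy ← 0.49·1.207 = 0.591

1 2.903 22.325 15.241
2 2.091 5.360 26.218
3 1.024 1.287 31.596
4 0.502 0.309 34.232
5 0.246 0.074 35.523
final: 35.523 0.591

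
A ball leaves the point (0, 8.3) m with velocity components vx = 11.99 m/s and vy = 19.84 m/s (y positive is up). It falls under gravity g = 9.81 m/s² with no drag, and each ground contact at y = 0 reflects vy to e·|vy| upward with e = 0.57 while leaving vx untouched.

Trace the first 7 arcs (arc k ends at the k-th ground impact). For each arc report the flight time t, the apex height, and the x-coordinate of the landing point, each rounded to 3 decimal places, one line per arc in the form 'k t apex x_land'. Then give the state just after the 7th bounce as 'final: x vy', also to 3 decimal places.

1 4.427 28.362 53.081
2 2.741 9.215 85.949
3 1.563 2.994 104.684
4 0.891 0.973 115.363
5 0.508 0.316 121.450
6 0.289 0.103 124.919
7 0.165 0.033 126.897
final: 126.897 0.461

Arc 1: start y=8.300, vy=19.840 → t=4.427, apex=28.362, x_land=53.081, impact vy=-23.590
  bounce: vy ← 0.57·23.590 = 13.446
Arc 2: start y=0.000, vy=13.446 → t=2.741, apex=9.215, x_land=85.949, impact vy=-13.446
  bounce: vy ← 0.57·13.446 = 7.664
Arc 3: start y=0.000, vy=7.664 → t=1.563, apex=2.994, x_land=104.684, impact vy=-7.664
  bounce: vy ← 0.57·7.664 = 4.369
Arc 4: start y=0.000, vy=4.369 → t=0.891, apex=0.973, x_land=115.363, impact vy=-4.369
  bounce: vy ← 0.57·4.369 = 2.490
Arc 5: start y=0.000, vy=2.490 → t=0.508, apex=0.316, x_land=121.450, impact vy=-2.490
  bounce: vy ← 0.57·2.490 = 1.419
Arc 6: start y=0.000, vy=1.419 → t=0.289, apex=0.103, x_land=124.919, impact vy=-1.419
  bounce: vy ← 0.57·1.419 = 0.809
Arc 7: start y=0.000, vy=0.809 → t=0.165, apex=0.033, x_land=126.897, impact vy=-0.809
  bounce: vy ← 0.57·0.809 = 0.461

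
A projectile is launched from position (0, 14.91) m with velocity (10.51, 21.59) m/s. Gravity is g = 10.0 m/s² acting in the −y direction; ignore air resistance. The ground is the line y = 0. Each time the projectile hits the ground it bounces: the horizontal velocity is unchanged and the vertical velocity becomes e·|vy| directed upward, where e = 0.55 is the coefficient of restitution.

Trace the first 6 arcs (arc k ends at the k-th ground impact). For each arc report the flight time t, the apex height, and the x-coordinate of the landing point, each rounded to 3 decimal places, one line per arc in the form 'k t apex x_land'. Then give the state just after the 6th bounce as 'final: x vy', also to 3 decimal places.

Arc 1: start y=14.910, vy=21.590 → t=4.924, apex=38.216, x_land=51.748, impact vy=-27.646
  bounce: vy ← 0.55·27.646 = 15.206
Arc 2: start y=0.000, vy=15.206 → t=3.041, apex=11.560, x_land=83.710, impact vy=-15.206
  bounce: vy ← 0.55·15.206 = 8.363
Arc 3: start y=0.000, vy=8.363 → t=1.673, apex=3.497, x_land=101.289, impact vy=-8.363
  bounce: vy ← 0.55·8.363 = 4.600
Arc 4: start y=0.000, vy=4.600 → t=0.920, apex=1.058, x_land=110.957, impact vy=-4.600
  bounce: vy ← 0.55·4.600 = 2.530
Arc 5: start y=0.000, vy=2.530 → t=0.506, apex=0.320, x_land=116.275, impact vy=-2.530
  bounce: vy ← 0.55·2.530 = 1.391
Arc 6: start y=0.000, vy=1.391 → t=0.278, apex=0.097, x_land=119.200, impact vy=-1.391
  bounce: vy ← 0.55·1.391 = 0.765

1 4.924 38.216 51.748
2 3.041 11.560 83.710
3 1.673 3.497 101.289
4 0.920 1.058 110.957
5 0.506 0.320 116.275
6 0.278 0.097 119.200
final: 119.200 0.765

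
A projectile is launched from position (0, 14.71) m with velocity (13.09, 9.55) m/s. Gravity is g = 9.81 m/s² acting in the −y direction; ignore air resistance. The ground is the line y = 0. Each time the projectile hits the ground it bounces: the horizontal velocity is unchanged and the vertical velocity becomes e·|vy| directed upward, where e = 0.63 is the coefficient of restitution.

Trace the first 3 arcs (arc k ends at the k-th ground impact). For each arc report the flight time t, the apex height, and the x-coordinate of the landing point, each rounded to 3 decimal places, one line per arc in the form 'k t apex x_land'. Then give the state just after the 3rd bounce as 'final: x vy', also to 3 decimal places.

1 2.960 19.358 38.748
2 2.503 7.683 71.514
3 1.577 3.050 92.157
final: 92.157 4.873

Arc 1: start y=14.710, vy=9.550 → t=2.960, apex=19.358, x_land=38.748, impact vy=-19.489
  bounce: vy ← 0.63·19.489 = 12.278
Arc 2: start y=0.000, vy=12.278 → t=2.503, apex=7.683, x_land=71.514, impact vy=-12.278
  bounce: vy ← 0.63·12.278 = 7.735
Arc 3: start y=0.000, vy=7.735 → t=1.577, apex=3.050, x_land=92.157, impact vy=-7.735
  bounce: vy ← 0.63·7.735 = 4.873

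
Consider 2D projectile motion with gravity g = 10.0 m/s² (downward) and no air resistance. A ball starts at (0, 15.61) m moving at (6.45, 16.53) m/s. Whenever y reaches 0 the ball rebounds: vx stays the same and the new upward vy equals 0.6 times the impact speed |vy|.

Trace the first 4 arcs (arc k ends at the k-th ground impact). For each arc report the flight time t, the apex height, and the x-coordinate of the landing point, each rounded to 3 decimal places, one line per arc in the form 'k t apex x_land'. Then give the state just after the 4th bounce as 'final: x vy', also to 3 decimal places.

Arc 1: start y=15.610, vy=16.530 → t=4.073, apex=29.272, x_land=26.268, impact vy=-24.196
  bounce: vy ← 0.6·24.196 = 14.518
Arc 2: start y=0.000, vy=14.518 → t=2.904, apex=10.538, x_land=44.996, impact vy=-14.518
  bounce: vy ← 0.6·14.518 = 8.711
Arc 3: start y=0.000, vy=8.711 → t=1.742, apex=3.794, x_land=56.232, impact vy=-8.711
  bounce: vy ← 0.6·8.711 = 5.226
Arc 4: start y=0.000, vy=5.226 → t=1.045, apex=1.366, x_land=62.974, impact vy=-5.226
  bounce: vy ← 0.6·5.226 = 3.136

1 4.073 29.272 26.268
2 2.904 10.538 44.996
3 1.742 3.794 56.232
4 1.045 1.366 62.974
final: 62.974 3.136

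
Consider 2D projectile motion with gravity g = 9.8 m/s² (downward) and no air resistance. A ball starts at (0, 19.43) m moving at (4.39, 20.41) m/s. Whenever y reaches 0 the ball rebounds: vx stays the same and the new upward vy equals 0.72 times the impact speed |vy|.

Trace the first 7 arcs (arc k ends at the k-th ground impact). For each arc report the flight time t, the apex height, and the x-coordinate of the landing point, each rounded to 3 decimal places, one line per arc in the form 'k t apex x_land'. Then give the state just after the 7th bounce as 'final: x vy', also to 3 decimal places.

1 4.964 40.683 21.792
2 4.149 21.090 40.008
3 2.987 10.933 53.123
4 2.151 5.668 62.566
5 1.549 2.938 69.365
6 1.115 1.523 74.260
7 0.803 0.790 77.784
final: 77.784 2.832

Arc 1: start y=19.430, vy=20.410 → t=4.964, apex=40.683, x_land=21.792, impact vy=-28.238
  bounce: vy ← 0.72·28.238 = 20.332
Arc 2: start y=0.000, vy=20.332 → t=4.149, apex=21.090, x_land=40.008, impact vy=-20.332
  bounce: vy ← 0.72·20.332 = 14.639
Arc 3: start y=0.000, vy=14.639 → t=2.987, apex=10.933, x_land=53.123, impact vy=-14.639
  bounce: vy ← 0.72·14.639 = 10.540
Arc 4: start y=0.000, vy=10.540 → t=2.151, apex=5.668, x_land=62.566, impact vy=-10.540
  bounce: vy ← 0.72·10.540 = 7.589
Arc 5: start y=0.000, vy=7.589 → t=1.549, apex=2.938, x_land=69.365, impact vy=-7.589
  bounce: vy ← 0.72·7.589 = 5.464
Arc 6: start y=0.000, vy=5.464 → t=1.115, apex=1.523, x_land=74.260, impact vy=-5.464
  bounce: vy ← 0.72·5.464 = 3.934
Arc 7: start y=0.000, vy=3.934 → t=0.803, apex=0.790, x_land=77.784, impact vy=-3.934
  bounce: vy ← 0.72·3.934 = 2.832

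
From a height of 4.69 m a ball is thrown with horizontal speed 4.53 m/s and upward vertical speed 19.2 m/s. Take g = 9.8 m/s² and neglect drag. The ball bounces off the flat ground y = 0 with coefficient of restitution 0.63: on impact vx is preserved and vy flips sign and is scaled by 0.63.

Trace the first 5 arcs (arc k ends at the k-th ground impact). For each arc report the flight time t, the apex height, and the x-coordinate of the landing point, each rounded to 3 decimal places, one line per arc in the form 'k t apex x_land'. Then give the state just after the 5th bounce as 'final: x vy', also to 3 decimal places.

Arc 1: start y=4.690, vy=19.200 → t=4.149, apex=23.498, x_land=18.795, impact vy=-21.461
  bounce: vy ← 0.63·21.461 = 13.520
Arc 2: start y=0.000, vy=13.520 → t=2.759, apex=9.326, x_land=31.295, impact vy=-13.520
  bounce: vy ← 0.63·13.520 = 8.518
Arc 3: start y=0.000, vy=8.518 → t=1.738, apex=3.702, x_land=39.169, impact vy=-8.518
  bounce: vy ← 0.63·8.518 = 5.366
Arc 4: start y=0.000, vy=5.366 → t=1.095, apex=1.469, x_land=44.130, impact vy=-5.366
  bounce: vy ← 0.63·5.366 = 3.381
Arc 5: start y=0.000, vy=3.381 → t=0.690, apex=0.583, x_land=47.256, impact vy=-3.381
  bounce: vy ← 0.63·3.381 = 2.130

1 4.149 23.498 18.795
2 2.759 9.326 31.295
3 1.738 3.702 39.169
4 1.095 1.469 44.130
5 0.690 0.583 47.256
final: 47.256 2.130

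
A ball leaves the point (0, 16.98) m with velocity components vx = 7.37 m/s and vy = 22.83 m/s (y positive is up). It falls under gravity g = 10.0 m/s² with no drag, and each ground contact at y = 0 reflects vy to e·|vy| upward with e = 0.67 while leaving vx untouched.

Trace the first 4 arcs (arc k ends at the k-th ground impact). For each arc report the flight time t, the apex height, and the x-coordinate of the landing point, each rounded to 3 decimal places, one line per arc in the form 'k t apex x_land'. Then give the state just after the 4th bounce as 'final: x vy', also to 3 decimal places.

Arc 1: start y=16.980, vy=22.830 → t=5.217, apex=43.040, x_land=38.449, impact vy=-29.340
  bounce: vy ← 0.67·29.340 = 19.657
Arc 2: start y=0.000, vy=19.657 → t=3.931, apex=19.321, x_land=67.424, impact vy=-19.657
  bounce: vy ← 0.67·19.657 = 13.171
Arc 3: start y=0.000, vy=13.171 → t=2.634, apex=8.673, x_land=86.837, impact vy=-13.171
  bounce: vy ← 0.67·13.171 = 8.824
Arc 4: start y=0.000, vy=8.824 → t=1.765, apex=3.893, x_land=99.844, impact vy=-8.824
  bounce: vy ← 0.67·8.824 = 5.912

1 5.217 43.040 38.449
2 3.931 19.321 67.424
3 2.634 8.673 86.837
4 1.765 3.893 99.844
final: 99.844 5.912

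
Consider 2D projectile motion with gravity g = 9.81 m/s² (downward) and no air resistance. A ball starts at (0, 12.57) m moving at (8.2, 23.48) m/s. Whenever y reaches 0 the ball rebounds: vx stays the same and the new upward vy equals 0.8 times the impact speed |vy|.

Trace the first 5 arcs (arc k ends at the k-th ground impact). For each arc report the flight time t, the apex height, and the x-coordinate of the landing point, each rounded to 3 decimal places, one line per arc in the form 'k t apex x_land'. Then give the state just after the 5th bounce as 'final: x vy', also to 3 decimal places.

1 5.273 40.669 43.238
2 4.607 26.028 81.017
3 3.686 16.658 111.240
4 2.949 10.661 135.419
5 2.359 6.823 154.761
final: 154.761 9.256

Arc 1: start y=12.570, vy=23.480 → t=5.273, apex=40.669, x_land=43.238, impact vy=-28.248
  bounce: vy ← 0.8·28.248 = 22.598
Arc 2: start y=0.000, vy=22.598 → t=4.607, apex=26.028, x_land=81.017, impact vy=-22.598
  bounce: vy ← 0.8·22.598 = 18.079
Arc 3: start y=0.000, vy=18.079 → t=3.686, apex=16.658, x_land=111.240, impact vy=-18.079
  bounce: vy ← 0.8·18.079 = 14.463
Arc 4: start y=0.000, vy=14.463 → t=2.949, apex=10.661, x_land=135.419, impact vy=-14.463
  bounce: vy ← 0.8·14.463 = 11.570
Arc 5: start y=0.000, vy=11.570 → t=2.359, apex=6.823, x_land=154.761, impact vy=-11.570
  bounce: vy ← 0.8·11.570 = 9.256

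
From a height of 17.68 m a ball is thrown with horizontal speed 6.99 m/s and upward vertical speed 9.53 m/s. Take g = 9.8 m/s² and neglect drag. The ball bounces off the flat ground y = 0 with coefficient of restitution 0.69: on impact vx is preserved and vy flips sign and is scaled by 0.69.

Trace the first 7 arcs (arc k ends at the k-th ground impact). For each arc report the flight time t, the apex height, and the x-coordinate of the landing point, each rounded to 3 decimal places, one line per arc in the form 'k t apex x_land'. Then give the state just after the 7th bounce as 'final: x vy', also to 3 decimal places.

1 3.106 22.314 21.714
2 2.945 10.624 42.299
3 2.032 5.058 56.502
4 1.402 2.408 66.302
5 0.967 1.146 73.065
6 0.668 0.546 77.731
7 0.461 0.260 80.950
final: 80.950 1.557

Arc 1: start y=17.680, vy=9.530 → t=3.106, apex=22.314, x_land=21.714, impact vy=-20.913
  bounce: vy ← 0.69·20.913 = 14.430
Arc 2: start y=0.000, vy=14.430 → t=2.945, apex=10.624, x_land=42.299, impact vy=-14.430
  bounce: vy ← 0.69·14.430 = 9.957
Arc 3: start y=0.000, vy=9.957 → t=2.032, apex=5.058, x_land=56.502, impact vy=-9.957
  bounce: vy ← 0.69·9.957 = 6.870
Arc 4: start y=0.000, vy=6.870 → t=1.402, apex=2.408, x_land=66.302, impact vy=-6.870
  bounce: vy ← 0.69·6.870 = 4.740
Arc 5: start y=0.000, vy=4.740 → t=0.967, apex=1.146, x_land=73.065, impact vy=-4.740
  bounce: vy ← 0.69·4.740 = 3.271
Arc 6: start y=0.000, vy=3.271 → t=0.668, apex=0.546, x_land=77.731, impact vy=-3.271
  bounce: vy ← 0.69·3.271 = 2.257
Arc 7: start y=0.000, vy=2.257 → t=0.461, apex=0.260, x_land=80.950, impact vy=-2.257
  bounce: vy ← 0.69·2.257 = 1.557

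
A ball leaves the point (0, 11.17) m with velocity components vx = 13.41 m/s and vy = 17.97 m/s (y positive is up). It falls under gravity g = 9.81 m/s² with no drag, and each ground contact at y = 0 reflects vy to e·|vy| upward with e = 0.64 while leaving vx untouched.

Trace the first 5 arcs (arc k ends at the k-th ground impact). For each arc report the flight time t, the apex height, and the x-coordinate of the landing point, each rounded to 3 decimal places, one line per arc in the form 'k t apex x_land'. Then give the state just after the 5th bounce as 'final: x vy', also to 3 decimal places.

Arc 1: start y=11.170, vy=17.970 → t=4.205, apex=27.629, x_land=56.391, impact vy=-23.283
  bounce: vy ← 0.64·23.283 = 14.901
Arc 2: start y=0.000, vy=14.901 → t=3.038, apex=11.317, x_land=97.129, impact vy=-14.901
  bounce: vy ← 0.64·14.901 = 9.537
Arc 3: start y=0.000, vy=9.537 → t=1.944, apex=4.635, x_land=123.201, impact vy=-9.537
  bounce: vy ← 0.64·9.537 = 6.103
Arc 4: start y=0.000, vy=6.103 → t=1.244, apex=1.899, x_land=139.888, impact vy=-6.103
  bounce: vy ← 0.64·6.103 = 3.906
Arc 5: start y=0.000, vy=3.906 → t=0.796, apex=0.778, x_land=150.567, impact vy=-3.906
  bounce: vy ← 0.64·3.906 = 2.500

1 4.205 27.629 56.391
2 3.038 11.317 97.129
3 1.944 4.635 123.201
4 1.244 1.899 139.888
5 0.796 0.778 150.567
final: 150.567 2.500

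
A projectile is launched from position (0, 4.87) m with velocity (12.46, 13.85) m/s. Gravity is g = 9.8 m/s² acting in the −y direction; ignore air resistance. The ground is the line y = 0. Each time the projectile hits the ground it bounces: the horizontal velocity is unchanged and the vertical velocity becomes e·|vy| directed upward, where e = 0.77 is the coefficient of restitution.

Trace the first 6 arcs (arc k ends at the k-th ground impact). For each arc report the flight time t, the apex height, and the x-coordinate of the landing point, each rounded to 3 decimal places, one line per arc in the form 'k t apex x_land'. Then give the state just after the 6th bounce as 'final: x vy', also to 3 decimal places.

Arc 1: start y=4.870, vy=13.850 → t=3.143, apex=14.657, x_land=39.159, impact vy=-16.949
  bounce: vy ← 0.77·16.949 = 13.051
Arc 2: start y=0.000, vy=13.051 → t=2.663, apex=8.690, x_land=72.345, impact vy=-13.051
  bounce: vy ← 0.77·13.051 = 10.049
Arc 3: start y=0.000, vy=10.049 → t=2.051, apex=5.152, x_land=97.899, impact vy=-10.049
  bounce: vy ← 0.77·10.049 = 7.738
Arc 4: start y=0.000, vy=7.738 → t=1.579, apex=3.055, x_land=117.575, impact vy=-7.738
  bounce: vy ← 0.77·7.738 = 5.958
Arc 5: start y=0.000, vy=5.958 → t=1.216, apex=1.811, x_land=132.726, impact vy=-5.958
  bounce: vy ← 0.77·5.958 = 4.588
Arc 6: start y=0.000, vy=4.588 → t=0.936, apex=1.074, x_land=144.392, impact vy=-4.588
  bounce: vy ← 0.77·4.588 = 3.533

1 3.143 14.657 39.159
2 2.663 8.690 72.345
3 2.051 5.152 97.899
4 1.579 3.055 117.575
5 1.216 1.811 132.726
6 0.936 1.074 144.392
final: 144.392 3.533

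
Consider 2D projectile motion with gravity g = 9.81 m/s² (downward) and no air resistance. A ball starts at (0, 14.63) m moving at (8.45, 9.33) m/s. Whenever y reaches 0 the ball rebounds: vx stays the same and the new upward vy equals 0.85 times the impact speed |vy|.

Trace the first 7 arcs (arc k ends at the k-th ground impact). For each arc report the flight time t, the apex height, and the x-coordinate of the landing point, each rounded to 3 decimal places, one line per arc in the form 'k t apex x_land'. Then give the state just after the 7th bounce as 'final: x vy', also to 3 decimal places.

Arc 1: start y=14.630, vy=9.330 → t=2.923, apex=19.067, x_land=24.697, impact vy=-19.341
  bounce: vy ← 0.85·19.341 = 16.440
Arc 2: start y=0.000, vy=16.440 → t=3.352, apex=13.776, x_land=53.019, impact vy=-16.440
  bounce: vy ← 0.85·16.440 = 13.974
Arc 3: start y=0.000, vy=13.974 → t=2.849, apex=9.953, x_land=77.092, impact vy=-13.974
  bounce: vy ← 0.85·13.974 = 11.878
Arc 4: start y=0.000, vy=11.878 → t=2.422, apex=7.191, x_land=97.555, impact vy=-11.878
  bounce: vy ← 0.85·11.878 = 10.096
Arc 5: start y=0.000, vy=10.096 → t=2.058, apex=5.196, x_land=114.948, impact vy=-10.096
  bounce: vy ← 0.85·10.096 = 8.582
Arc 6: start y=0.000, vy=8.582 → t=1.750, apex=3.754, x_land=129.733, impact vy=-8.582
  bounce: vy ← 0.85·8.582 = 7.295
Arc 7: start y=0.000, vy=7.295 → t=1.487, apex=2.712, x_land=142.299, impact vy=-7.295
  bounce: vy ← 0.85·7.295 = 6.200

1 2.923 19.067 24.697
2 3.352 13.776 53.019
3 2.849 9.953 77.092
4 2.422 7.191 97.555
5 2.058 5.196 114.948
6 1.750 3.754 129.733
7 1.487 2.712 142.299
final: 142.299 6.200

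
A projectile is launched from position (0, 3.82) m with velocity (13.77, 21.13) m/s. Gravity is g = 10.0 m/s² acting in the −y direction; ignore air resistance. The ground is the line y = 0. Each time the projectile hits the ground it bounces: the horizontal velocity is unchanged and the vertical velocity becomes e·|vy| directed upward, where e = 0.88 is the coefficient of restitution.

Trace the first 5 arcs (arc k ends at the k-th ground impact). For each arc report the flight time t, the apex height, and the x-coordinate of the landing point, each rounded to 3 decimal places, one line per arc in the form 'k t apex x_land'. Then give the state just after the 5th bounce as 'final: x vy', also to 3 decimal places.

Arc 1: start y=3.820, vy=21.130 → t=4.400, apex=26.144, x_land=60.583, impact vy=-22.867
  bounce: vy ← 0.88·22.867 = 20.123
Arc 2: start y=0.000, vy=20.123 → t=4.025, apex=20.246, x_land=116.001, impact vy=-20.123
  bounce: vy ← 0.88·20.123 = 17.708
Arc 3: start y=0.000, vy=17.708 → t=3.542, apex=15.678, x_land=164.768, impact vy=-17.708
  bounce: vy ← 0.88·17.708 = 15.583
Arc 4: start y=0.000, vy=15.583 → t=3.117, apex=12.141, x_land=207.683, impact vy=-15.583
  bounce: vy ← 0.88·15.583 = 13.713
Arc 5: start y=0.000, vy=13.713 → t=2.743, apex=9.402, x_land=245.449, impact vy=-13.713
  bounce: vy ← 0.88·13.713 = 12.067

1 4.400 26.144 60.583
2 4.025 20.246 116.001
3 3.542 15.678 164.768
4 3.117 12.141 207.683
5 2.743 9.402 245.449
final: 245.449 12.067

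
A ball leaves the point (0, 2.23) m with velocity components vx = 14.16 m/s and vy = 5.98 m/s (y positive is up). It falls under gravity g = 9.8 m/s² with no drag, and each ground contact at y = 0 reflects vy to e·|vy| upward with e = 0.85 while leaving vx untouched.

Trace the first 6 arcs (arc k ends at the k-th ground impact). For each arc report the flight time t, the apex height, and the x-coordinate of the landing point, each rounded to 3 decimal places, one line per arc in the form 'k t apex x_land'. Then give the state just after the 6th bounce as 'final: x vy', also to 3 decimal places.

1 1.520 4.055 21.521
2 1.546 2.929 43.418
3 1.314 2.116 62.030
4 1.117 1.529 77.851
5 0.950 1.105 91.298
6 0.807 0.798 102.729
final: 102.729 3.362

Arc 1: start y=2.230, vy=5.980 → t=1.520, apex=4.055, x_land=21.521, impact vy=-8.915
  bounce: vy ← 0.85·8.915 = 7.577
Arc 2: start y=0.000, vy=7.577 → t=1.546, apex=2.929, x_land=43.418, impact vy=-7.577
  bounce: vy ← 0.85·7.577 = 6.441
Arc 3: start y=0.000, vy=6.441 → t=1.314, apex=2.116, x_land=62.030, impact vy=-6.441
  bounce: vy ← 0.85·6.441 = 5.475
Arc 4: start y=0.000, vy=5.475 → t=1.117, apex=1.529, x_land=77.851, impact vy=-5.475
  bounce: vy ← 0.85·5.475 = 4.653
Arc 5: start y=0.000, vy=4.653 → t=0.950, apex=1.105, x_land=91.298, impact vy=-4.653
  bounce: vy ← 0.85·4.653 = 3.955
Arc 6: start y=0.000, vy=3.955 → t=0.807, apex=0.798, x_land=102.729, impact vy=-3.955
  bounce: vy ← 0.85·3.955 = 3.362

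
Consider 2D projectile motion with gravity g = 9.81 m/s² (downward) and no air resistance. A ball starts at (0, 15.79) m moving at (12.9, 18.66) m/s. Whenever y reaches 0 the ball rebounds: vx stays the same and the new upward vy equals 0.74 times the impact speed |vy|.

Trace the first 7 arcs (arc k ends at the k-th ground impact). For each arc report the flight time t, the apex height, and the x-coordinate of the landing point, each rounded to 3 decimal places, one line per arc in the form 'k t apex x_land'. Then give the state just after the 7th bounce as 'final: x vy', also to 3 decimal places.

Arc 1: start y=15.790, vy=18.660 → t=4.517, apex=33.537, x_land=58.269, impact vy=-25.651
  bounce: vy ← 0.74·25.651 = 18.982
Arc 2: start y=0.000, vy=18.982 → t=3.870, apex=18.365, x_land=108.191, impact vy=-18.982
  bounce: vy ← 0.74·18.982 = 14.047
Arc 3: start y=0.000, vy=14.047 → t=2.864, apex=10.057, x_land=145.133, impact vy=-14.047
  bounce: vy ← 0.74·14.047 = 10.395
Arc 4: start y=0.000, vy=10.395 → t=2.119, apex=5.507, x_land=172.471, impact vy=-10.395
  bounce: vy ← 0.74·10.395 = 7.692
Arc 5: start y=0.000, vy=7.692 → t=1.568, apex=3.016, x_land=192.701, impact vy=-7.692
  bounce: vy ← 0.74·7.692 = 5.692
Arc 6: start y=0.000, vy=5.692 → t=1.160, apex=1.651, x_land=207.671, impact vy=-5.692
  bounce: vy ← 0.74·5.692 = 4.212
Arc 7: start y=0.000, vy=4.212 → t=0.859, apex=0.904, x_land=218.748, impact vy=-4.212
  bounce: vy ← 0.74·4.212 = 3.117

1 4.517 33.537 58.269
2 3.870 18.365 108.191
3 2.864 10.057 145.133
4 2.119 5.507 172.471
5 1.568 3.016 192.701
6 1.160 1.651 207.671
7 0.859 0.904 218.748
final: 218.748 3.117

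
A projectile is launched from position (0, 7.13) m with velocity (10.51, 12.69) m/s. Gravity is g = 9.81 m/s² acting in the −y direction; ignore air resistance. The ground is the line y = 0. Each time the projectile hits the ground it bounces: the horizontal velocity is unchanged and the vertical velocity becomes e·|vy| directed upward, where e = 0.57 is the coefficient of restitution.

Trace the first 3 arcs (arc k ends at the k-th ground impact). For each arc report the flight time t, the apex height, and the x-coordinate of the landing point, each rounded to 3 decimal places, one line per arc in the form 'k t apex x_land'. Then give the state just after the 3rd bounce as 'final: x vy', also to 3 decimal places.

Arc 1: start y=7.130, vy=12.690 → t=3.062, apex=15.338, x_land=32.181, impact vy=-17.347
  bounce: vy ← 0.57·17.347 = 9.888
Arc 2: start y=0.000, vy=9.888 → t=2.016, apex=4.983, x_land=53.368, impact vy=-9.888
  bounce: vy ← 0.57·9.888 = 5.636
Arc 3: start y=0.000, vy=5.636 → t=1.149, apex=1.619, x_land=65.444, impact vy=-5.636
  bounce: vy ← 0.57·5.636 = 3.213

1 3.062 15.338 32.181
2 2.016 4.983 53.368
3 1.149 1.619 65.444
final: 65.444 3.213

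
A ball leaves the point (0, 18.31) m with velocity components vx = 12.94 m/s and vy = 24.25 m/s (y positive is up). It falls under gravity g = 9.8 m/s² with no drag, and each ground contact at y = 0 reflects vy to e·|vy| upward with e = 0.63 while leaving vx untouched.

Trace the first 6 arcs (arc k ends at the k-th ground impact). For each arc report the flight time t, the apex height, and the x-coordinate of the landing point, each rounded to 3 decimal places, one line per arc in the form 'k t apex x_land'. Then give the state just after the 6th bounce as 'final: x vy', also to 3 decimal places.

Arc 1: start y=18.310, vy=24.250 → t=5.615, apex=48.313, x_land=72.652, impact vy=-30.772
  bounce: vy ← 0.63·30.772 = 19.387
Arc 2: start y=0.000, vy=19.387 → t=3.956, apex=19.176, x_land=123.848, impact vy=-19.387
  bounce: vy ← 0.63·19.387 = 12.214
Arc 3: start y=0.000, vy=12.214 → t=2.493, apex=7.611, x_land=156.102, impact vy=-12.214
  bounce: vy ← 0.63·12.214 = 7.695
Arc 4: start y=0.000, vy=7.695 → t=1.570, apex=3.021, x_land=176.422, impact vy=-7.695
  bounce: vy ← 0.63·7.695 = 4.848
Arc 5: start y=0.000, vy=4.848 → t=0.989, apex=1.199, x_land=189.224, impact vy=-4.848
  bounce: vy ← 0.63·4.848 = 3.054
Arc 6: start y=0.000, vy=3.054 → t=0.623, apex=0.476, x_land=197.288, impact vy=-3.054
  bounce: vy ← 0.63·3.054 = 1.924

1 5.615 48.313 72.652
2 3.956 19.176 123.848
3 2.493 7.611 156.102
4 1.570 3.021 176.422
5 0.989 1.199 189.224
6 0.623 0.476 197.288
final: 197.288 1.924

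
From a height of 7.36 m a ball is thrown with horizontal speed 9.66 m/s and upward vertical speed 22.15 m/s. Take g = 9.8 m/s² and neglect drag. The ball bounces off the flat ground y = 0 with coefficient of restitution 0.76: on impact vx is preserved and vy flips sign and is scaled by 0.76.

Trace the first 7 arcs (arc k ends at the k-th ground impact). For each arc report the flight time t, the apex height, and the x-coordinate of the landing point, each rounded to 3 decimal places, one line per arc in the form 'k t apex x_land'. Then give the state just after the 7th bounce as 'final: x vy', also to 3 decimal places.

1 4.831 32.392 46.670
2 3.908 18.709 84.422
3 2.970 10.807 113.114
4 2.257 6.242 134.919
5 1.716 3.605 151.492
6 1.304 2.082 164.087
7 0.991 1.203 173.659
final: 173.659 3.690

Arc 1: start y=7.360, vy=22.150 → t=4.831, apex=32.392, x_land=46.670, impact vy=-25.197
  bounce: vy ← 0.76·25.197 = 19.150
Arc 2: start y=0.000, vy=19.150 → t=3.908, apex=18.709, x_land=84.422, impact vy=-19.150
  bounce: vy ← 0.76·19.150 = 14.554
Arc 3: start y=0.000, vy=14.554 → t=2.970, apex=10.807, x_land=113.114, impact vy=-14.554
  bounce: vy ← 0.76·14.554 = 11.061
Arc 4: start y=0.000, vy=11.061 → t=2.257, apex=6.242, x_land=134.919, impact vy=-11.061
  bounce: vy ← 0.76·11.061 = 8.406
Arc 5: start y=0.000, vy=8.406 → t=1.716, apex=3.605, x_land=151.492, impact vy=-8.406
  bounce: vy ← 0.76·8.406 = 6.389
Arc 6: start y=0.000, vy=6.389 → t=1.304, apex=2.082, x_land=164.087, impact vy=-6.389
  bounce: vy ← 0.76·6.389 = 4.855
Arc 7: start y=0.000, vy=4.855 → t=0.991, apex=1.203, x_land=173.659, impact vy=-4.855
  bounce: vy ← 0.76·4.855 = 3.690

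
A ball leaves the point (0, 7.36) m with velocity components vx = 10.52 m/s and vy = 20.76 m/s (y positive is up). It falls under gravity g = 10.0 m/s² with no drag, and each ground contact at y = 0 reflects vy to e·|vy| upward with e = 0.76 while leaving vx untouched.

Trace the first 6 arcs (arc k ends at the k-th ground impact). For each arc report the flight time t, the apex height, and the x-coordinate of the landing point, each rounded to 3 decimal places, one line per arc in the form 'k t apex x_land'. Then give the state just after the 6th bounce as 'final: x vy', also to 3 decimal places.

Arc 1: start y=7.360, vy=20.760 → t=4.481, apex=28.909, x_land=47.135, impact vy=-24.045
  bounce: vy ← 0.76·24.045 = 18.274
Arc 2: start y=0.000, vy=18.274 → t=3.655, apex=16.698, x_land=85.585, impact vy=-18.274
  bounce: vy ← 0.76·18.274 = 13.889
Arc 3: start y=0.000, vy=13.889 → t=2.778, apex=9.645, x_land=114.806, impact vy=-13.889
  bounce: vy ← 0.76·13.889 = 10.555
Arc 4: start y=0.000, vy=10.555 → t=2.111, apex=5.571, x_land=137.015, impact vy=-10.555
  bounce: vy ← 0.76·10.555 = 8.022
Arc 5: start y=0.000, vy=8.022 → t=1.604, apex=3.218, x_land=153.893, impact vy=-8.022
  bounce: vy ← 0.76·8.022 = 6.097
Arc 6: start y=0.000, vy=6.097 → t=1.219, apex=1.859, x_land=166.721, impact vy=-6.097
  bounce: vy ← 0.76·6.097 = 4.634

1 4.481 28.909 47.135
2 3.655 16.698 85.585
3 2.778 9.645 114.806
4 2.111 5.571 137.015
5 1.604 3.218 153.893
6 1.219 1.859 166.721
final: 166.721 4.634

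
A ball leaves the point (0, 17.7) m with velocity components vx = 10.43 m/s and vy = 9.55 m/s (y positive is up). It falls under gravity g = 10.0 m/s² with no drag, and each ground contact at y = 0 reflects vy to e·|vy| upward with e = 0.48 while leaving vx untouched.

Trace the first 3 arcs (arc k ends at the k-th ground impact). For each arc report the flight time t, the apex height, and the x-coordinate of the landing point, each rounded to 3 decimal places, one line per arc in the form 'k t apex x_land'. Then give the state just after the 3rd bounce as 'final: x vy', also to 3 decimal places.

Arc 1: start y=17.700, vy=9.550 → t=3.065, apex=22.260, x_land=31.968, impact vy=-21.100
  bounce: vy ← 0.48·21.100 = 10.128
Arc 2: start y=0.000, vy=10.128 → t=2.026, apex=5.129, x_land=53.095, impact vy=-10.128
  bounce: vy ← 0.48·10.128 = 4.861
Arc 3: start y=0.000, vy=4.861 → t=0.972, apex=1.182, x_land=63.235, impact vy=-4.861
  bounce: vy ← 0.48·4.861 = 2.333

1 3.065 22.260 31.968
2 2.026 5.129 53.095
3 0.972 1.182 63.235
final: 63.235 2.333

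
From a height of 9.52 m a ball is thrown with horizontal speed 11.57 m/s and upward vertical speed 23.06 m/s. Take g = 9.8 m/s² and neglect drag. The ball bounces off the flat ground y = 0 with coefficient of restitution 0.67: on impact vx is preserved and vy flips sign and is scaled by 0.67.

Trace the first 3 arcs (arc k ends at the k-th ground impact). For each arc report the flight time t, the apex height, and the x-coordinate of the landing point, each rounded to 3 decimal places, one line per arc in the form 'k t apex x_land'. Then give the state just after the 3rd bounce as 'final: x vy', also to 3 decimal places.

Arc 1: start y=9.520, vy=23.060 → t=5.088, apex=36.651, x_land=58.868, impact vy=-26.802
  bounce: vy ← 0.67·26.802 = 17.957
Arc 2: start y=0.000, vy=17.957 → t=3.665, apex=16.453, x_land=101.269, impact vy=-17.957
  bounce: vy ← 0.67·17.957 = 12.031
Arc 3: start y=0.000, vy=12.031 → t=2.455, apex=7.386, x_land=129.678, impact vy=-12.031
  bounce: vy ← 0.67·12.031 = 8.061

1 5.088 36.651 58.868
2 3.665 16.453 101.269
3 2.455 7.386 129.678
final: 129.678 8.061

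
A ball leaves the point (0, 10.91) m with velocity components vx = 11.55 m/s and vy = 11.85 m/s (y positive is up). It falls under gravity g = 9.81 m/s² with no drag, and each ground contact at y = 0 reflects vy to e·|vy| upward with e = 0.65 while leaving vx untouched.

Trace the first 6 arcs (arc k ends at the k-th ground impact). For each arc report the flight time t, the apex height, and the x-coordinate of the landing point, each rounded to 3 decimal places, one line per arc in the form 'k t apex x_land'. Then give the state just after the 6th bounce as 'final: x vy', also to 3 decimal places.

Arc 1: start y=10.910, vy=11.850 → t=3.127, apex=18.067, x_land=36.119, impact vy=-18.828
  bounce: vy ← 0.65·18.828 = 12.238
Arc 2: start y=0.000, vy=12.238 → t=2.495, apex=7.633, x_land=64.936, impact vy=-12.238
  bounce: vy ← 0.65·12.238 = 7.955
Arc 3: start y=0.000, vy=7.955 → t=1.622, apex=3.225, x_land=83.667, impact vy=-7.955
  bounce: vy ← 0.65·7.955 = 5.171
Arc 4: start y=0.000, vy=5.171 → t=1.054, apex=1.363, x_land=95.842, impact vy=-5.171
  bounce: vy ← 0.65·5.171 = 3.361
Arc 5: start y=0.000, vy=3.361 → t=0.685, apex=0.576, x_land=103.756, impact vy=-3.361
  bounce: vy ← 0.65·3.361 = 2.185
Arc 6: start y=0.000, vy=2.185 → t=0.445, apex=0.243, x_land=108.900, impact vy=-2.185
  bounce: vy ← 0.65·2.185 = 1.420

1 3.127 18.067 36.119
2 2.495 7.633 64.936
3 1.622 3.225 83.667
4 1.054 1.363 95.842
5 0.685 0.576 103.756
6 0.445 0.243 108.900
final: 108.900 1.420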